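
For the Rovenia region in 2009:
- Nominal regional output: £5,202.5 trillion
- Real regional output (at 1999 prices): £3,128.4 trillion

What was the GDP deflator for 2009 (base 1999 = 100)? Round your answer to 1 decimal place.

GDP deflator = (Nominal / Real) × 100 = 5202.5 / 3128.4 × 100 = 166.30.

166.3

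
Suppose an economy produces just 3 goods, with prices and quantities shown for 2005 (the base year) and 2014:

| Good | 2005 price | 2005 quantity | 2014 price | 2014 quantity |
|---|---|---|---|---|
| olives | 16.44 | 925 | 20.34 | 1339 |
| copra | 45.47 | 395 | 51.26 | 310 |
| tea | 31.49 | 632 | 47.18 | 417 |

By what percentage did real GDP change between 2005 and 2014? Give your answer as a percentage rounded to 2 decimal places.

Real GDP 2005 = Nominal GDP 2005 = 16.44·925 + 45.47·395 + 31.49·632 = 53069.33.
Real GDP 2014 (at 2005 prices) = 16.44·1339 + 45.47·310 + 31.49·417 = 49240.19.
Real growth = 49240.19/53069.33 − 1 = -0.0722.

-7.22%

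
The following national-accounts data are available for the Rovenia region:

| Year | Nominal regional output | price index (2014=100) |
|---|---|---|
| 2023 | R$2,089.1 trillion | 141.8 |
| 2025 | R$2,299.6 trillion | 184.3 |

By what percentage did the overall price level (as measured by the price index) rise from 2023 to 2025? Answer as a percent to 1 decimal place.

30.0%

Price-level change = 184.3 / 141.8 − 1 = 0.2997.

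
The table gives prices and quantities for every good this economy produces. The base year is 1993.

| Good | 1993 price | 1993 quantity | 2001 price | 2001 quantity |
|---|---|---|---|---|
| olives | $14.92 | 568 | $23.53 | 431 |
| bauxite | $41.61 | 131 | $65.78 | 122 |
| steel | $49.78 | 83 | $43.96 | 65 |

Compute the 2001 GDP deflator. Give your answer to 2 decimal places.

Nominal GDP 2001 = 23.53·431 + 65.78·122 + 43.96·65 = 21023.99.
Real GDP 2001 (at 1993 prices) = 14.92·431 + 41.61·122 + 49.78·65 = 14742.64.
Deflator = Nominal/Real × 100 = 21023.99/14742.64 × 100 = 142.607.

142.61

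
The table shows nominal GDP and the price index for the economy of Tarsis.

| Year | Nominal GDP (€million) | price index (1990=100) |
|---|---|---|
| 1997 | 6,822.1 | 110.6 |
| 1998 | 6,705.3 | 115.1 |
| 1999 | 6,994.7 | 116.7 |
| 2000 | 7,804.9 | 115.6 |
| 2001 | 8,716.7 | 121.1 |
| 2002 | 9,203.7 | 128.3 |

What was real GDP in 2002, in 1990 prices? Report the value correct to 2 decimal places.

Real GDP 2002 = 9203.7 / 1.283 = 7173.58.

€7,173.58 million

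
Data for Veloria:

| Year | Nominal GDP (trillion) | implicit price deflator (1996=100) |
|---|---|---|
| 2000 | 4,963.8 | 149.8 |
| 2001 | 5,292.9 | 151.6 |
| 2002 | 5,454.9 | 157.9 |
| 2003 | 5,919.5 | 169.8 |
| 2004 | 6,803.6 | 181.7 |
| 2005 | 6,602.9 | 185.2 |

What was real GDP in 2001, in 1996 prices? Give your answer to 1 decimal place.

Real GDP 2001 = 5292.9 / 1.516 = 3491.36.

3,491.4 trillion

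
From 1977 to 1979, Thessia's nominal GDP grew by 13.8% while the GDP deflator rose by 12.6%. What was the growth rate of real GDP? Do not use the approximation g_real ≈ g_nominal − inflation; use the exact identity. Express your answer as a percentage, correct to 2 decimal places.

1.07%

(1 + g_nom) = (1 + g_real)(1 + π), so g_real = 1.1380 / 1.1260 − 1 = 0.01066.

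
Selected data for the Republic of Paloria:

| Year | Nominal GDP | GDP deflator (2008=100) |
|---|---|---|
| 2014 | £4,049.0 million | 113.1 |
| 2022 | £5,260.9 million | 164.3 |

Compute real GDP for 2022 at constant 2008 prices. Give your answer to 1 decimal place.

Real GDP = Nominal / (GDP deflator/100) = 5260.9 / 1.643 = 3202.01.

£3,202.0 million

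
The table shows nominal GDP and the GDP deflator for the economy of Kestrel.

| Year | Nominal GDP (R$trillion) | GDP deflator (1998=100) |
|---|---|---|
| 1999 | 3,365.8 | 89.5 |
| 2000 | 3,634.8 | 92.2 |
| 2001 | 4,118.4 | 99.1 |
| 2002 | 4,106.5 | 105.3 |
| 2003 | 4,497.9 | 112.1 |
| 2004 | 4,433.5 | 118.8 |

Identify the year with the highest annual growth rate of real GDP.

2001

2000: real = 3634.8/0.922 = 3942.30; growth vs 1999 (3760.67) = 4.83%.
2001: real = 4118.4/0.991 = 4155.80; growth vs 2000 (3942.30) = 5.42%.
2002: real = 4106.5/1.053 = 3899.81; growth vs 2001 (4155.80) = -6.16%.
2003: real = 4497.9/1.121 = 4012.40; growth vs 2002 (3899.81) = 2.89%.
2004: real = 4433.5/1.188 = 3731.90; growth vs 2003 (4012.40) = -6.99%.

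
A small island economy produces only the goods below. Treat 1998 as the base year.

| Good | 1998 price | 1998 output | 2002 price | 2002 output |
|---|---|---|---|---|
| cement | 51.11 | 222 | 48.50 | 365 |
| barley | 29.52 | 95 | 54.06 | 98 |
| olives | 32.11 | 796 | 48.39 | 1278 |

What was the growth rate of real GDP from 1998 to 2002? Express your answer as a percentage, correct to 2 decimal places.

57.60%

Real GDP 1998 = Nominal GDP 1998 = 51.11·222 + 29.52·95 + 32.11·796 = 39710.38.
Real GDP 2002 (at 1998 prices) = 51.11·365 + 29.52·98 + 32.11·1278 = 62584.69.
Real growth = 62584.69/39710.38 − 1 = 0.5760.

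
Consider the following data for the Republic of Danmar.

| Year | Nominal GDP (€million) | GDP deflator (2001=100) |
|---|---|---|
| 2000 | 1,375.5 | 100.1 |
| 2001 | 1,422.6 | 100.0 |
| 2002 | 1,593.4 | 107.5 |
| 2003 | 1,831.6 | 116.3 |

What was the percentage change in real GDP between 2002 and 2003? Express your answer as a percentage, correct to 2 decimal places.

6.25%

Real GDP 2002 = 1593.4/1.075 = 1482.23.
Real GDP 2003 = 1831.6/1.163 = 1574.89.
Change = 1574.89/1482.23 − 1 = 0.0625.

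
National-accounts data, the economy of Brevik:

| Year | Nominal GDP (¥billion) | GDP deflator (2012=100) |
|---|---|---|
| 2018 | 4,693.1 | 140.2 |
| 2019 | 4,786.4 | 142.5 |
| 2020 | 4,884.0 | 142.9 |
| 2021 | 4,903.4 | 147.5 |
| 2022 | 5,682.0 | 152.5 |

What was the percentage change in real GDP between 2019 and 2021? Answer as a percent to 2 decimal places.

Real GDP 2019 = 4786.4/1.425 = 3358.88.
Real GDP 2021 = 4903.4/1.475 = 3324.34.
Change = 3324.34/3358.88 − 1 = -0.0103.

-1.03%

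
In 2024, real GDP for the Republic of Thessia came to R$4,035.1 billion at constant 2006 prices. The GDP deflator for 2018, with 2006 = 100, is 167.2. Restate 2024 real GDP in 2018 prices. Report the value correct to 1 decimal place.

Real GDP in 2018 prices = Real GDP in 2006 prices × (P_2018/P_2006) = 4035.1 × 1.672 = 6746.69.

R$6,746.7 billion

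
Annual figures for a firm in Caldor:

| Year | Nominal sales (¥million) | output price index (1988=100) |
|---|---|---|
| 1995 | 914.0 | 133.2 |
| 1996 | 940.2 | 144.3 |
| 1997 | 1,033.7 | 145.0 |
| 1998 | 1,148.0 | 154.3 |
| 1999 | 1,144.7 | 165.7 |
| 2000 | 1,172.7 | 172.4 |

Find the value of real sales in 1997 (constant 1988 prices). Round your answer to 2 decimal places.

¥712.90 million

Real sales 1997 = 1033.7 / 1.450 = 712.90.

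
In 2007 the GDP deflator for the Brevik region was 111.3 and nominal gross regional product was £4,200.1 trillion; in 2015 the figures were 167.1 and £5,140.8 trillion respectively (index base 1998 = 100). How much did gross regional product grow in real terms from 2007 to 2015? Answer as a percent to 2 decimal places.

Deflate each year: 2007 → 4200.1/1.113 = 3773.67; 2015 → 5140.8/1.671 = 3076.48.
So real gross regional product changed by 3076.48/3773.67 − 1 = -0.1848, i.e. -18.48%.

-18.48%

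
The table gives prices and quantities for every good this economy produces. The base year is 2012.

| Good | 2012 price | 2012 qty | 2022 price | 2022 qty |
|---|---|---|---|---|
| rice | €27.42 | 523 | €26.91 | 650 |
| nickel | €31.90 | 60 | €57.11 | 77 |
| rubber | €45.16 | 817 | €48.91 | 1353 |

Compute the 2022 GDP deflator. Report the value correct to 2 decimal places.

Nominal GDP 2022 = 26.91·650 + 57.11·77 + 48.91·1353 = 88064.20.
Real GDP 2022 (at 2012 prices) = 27.42·650 + 31.90·77 + 45.16·1353 = 81380.78.
Deflator = Nominal/Real × 100 = 88064.20/81380.78 × 100 = 108.213.

108.21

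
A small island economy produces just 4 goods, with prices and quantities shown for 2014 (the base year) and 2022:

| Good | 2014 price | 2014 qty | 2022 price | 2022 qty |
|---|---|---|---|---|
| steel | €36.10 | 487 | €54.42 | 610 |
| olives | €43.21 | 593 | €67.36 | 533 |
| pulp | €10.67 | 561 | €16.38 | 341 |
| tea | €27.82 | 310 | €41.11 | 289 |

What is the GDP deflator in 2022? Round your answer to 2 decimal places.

Nominal GDP 2022 = 54.42·610 + 67.36·533 + 16.38·341 + 41.11·289 = 86565.45.
Real GDP 2022 (at 2014 prices) = 36.10·610 + 43.21·533 + 10.67·341 + 27.82·289 = 56730.38.
Deflator = Nominal/Real × 100 = 86565.45/56730.38 × 100 = 152.591.

152.59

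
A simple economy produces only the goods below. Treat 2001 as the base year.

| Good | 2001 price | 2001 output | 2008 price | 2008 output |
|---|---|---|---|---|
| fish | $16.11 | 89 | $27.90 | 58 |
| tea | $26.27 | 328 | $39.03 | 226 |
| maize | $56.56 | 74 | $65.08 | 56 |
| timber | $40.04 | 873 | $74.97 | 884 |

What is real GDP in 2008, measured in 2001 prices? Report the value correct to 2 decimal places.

Real GDP 2008 = Σ (p_2001 × q_2008) = 16.11·58 + 26.27·226 + 56.56·56 + 40.04·884 = 45434.12.

$45434.12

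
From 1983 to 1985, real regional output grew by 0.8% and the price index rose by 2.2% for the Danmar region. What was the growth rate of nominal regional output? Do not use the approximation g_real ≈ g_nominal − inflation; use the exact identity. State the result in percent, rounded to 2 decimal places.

(1 + g_nom) = (1 + g_real)(1 + π) = 1.0080 × 1.0220 = 1.03018.

3.02%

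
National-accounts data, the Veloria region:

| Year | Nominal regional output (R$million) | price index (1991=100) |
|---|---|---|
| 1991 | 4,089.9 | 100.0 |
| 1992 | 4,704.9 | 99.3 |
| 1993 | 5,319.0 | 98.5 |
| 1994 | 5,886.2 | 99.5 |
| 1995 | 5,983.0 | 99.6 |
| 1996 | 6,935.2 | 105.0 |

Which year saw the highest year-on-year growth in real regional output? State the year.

1992

1992: real = 4704.9/0.993 = 4738.07; growth vs 1991 (4089.90) = 15.85%.
1993: real = 5319.0/0.985 = 5400.00; growth vs 1992 (4738.07) = 13.97%.
1994: real = 5886.2/0.995 = 5915.78; growth vs 1993 (5400.00) = 9.55%.
1995: real = 5983.0/0.996 = 6007.03; growth vs 1994 (5915.78) = 1.54%.
1996: real = 6935.2/1.050 = 6604.95; growth vs 1995 (6007.03) = 9.95%.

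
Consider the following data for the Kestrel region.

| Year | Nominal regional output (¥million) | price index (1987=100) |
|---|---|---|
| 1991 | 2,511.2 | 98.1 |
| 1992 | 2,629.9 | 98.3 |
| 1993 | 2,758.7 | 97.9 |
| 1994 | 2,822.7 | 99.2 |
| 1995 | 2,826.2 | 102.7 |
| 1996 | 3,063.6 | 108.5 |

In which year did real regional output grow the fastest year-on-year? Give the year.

1993

1992: real = 2629.9/0.983 = 2675.38; growth vs 1991 (2559.84) = 4.51%.
1993: real = 2758.7/0.979 = 2817.88; growth vs 1992 (2675.38) = 5.33%.
1994: real = 2822.7/0.992 = 2845.46; growth vs 1993 (2817.88) = 0.98%.
1995: real = 2826.2/1.027 = 2751.90; growth vs 1994 (2845.46) = -3.29%.
1996: real = 3063.6/1.085 = 2823.59; growth vs 1995 (2751.90) = 2.61%.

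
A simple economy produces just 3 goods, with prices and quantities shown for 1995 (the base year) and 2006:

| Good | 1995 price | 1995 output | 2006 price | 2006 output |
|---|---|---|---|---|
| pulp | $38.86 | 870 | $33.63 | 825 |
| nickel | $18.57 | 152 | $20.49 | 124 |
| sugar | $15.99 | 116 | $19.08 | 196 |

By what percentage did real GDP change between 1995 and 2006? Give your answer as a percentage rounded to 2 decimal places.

-2.57%

Real GDP 1995 = Nominal GDP 1995 = 38.86·870 + 18.57·152 + 15.99·116 = 38485.68.
Real GDP 2006 (at 1995 prices) = 38.86·825 + 18.57·124 + 15.99·196 = 37496.22.
Real growth = 37496.22/38485.68 − 1 = -0.0257.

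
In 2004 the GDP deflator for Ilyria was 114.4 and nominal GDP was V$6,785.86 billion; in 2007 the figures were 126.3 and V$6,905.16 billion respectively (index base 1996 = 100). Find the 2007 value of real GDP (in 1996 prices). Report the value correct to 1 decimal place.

Real GDP = Nominal / (GDP deflator/100) = 6905.16 / 1.263 = 5467.27.

V$5,467.3 billion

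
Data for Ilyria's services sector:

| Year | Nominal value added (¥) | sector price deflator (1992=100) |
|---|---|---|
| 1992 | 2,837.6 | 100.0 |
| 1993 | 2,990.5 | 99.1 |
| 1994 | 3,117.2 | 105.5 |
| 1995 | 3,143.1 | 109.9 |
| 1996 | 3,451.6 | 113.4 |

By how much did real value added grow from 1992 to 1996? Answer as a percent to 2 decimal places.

7.26%

Real value added 1992 = 2837.6/1.000 = 2837.60.
Real value added 1996 = 3451.6/1.134 = 3043.74.
Change = 3043.74/2837.60 − 1 = 0.0726.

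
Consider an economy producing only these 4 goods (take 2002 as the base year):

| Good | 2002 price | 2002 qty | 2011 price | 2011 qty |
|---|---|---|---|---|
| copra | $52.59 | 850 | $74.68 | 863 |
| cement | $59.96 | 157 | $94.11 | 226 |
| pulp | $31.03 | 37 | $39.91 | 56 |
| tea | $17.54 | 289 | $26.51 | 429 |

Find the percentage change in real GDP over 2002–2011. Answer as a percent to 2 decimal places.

Real GDP 2002 = Nominal GDP 2002 = 52.59·850 + 59.96·157 + 31.03·37 + 17.54·289 = 60332.39.
Real GDP 2011 (at 2002 prices) = 52.59·863 + 59.96·226 + 31.03·56 + 17.54·429 = 68198.47.
Real growth = 68198.47/60332.39 − 1 = 0.1304.

13.04%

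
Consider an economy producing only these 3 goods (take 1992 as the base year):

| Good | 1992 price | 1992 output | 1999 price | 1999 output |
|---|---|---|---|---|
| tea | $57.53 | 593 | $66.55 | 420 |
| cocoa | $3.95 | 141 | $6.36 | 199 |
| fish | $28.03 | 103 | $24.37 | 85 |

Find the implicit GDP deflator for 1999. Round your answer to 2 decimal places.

Nominal GDP 1999 = 66.55·420 + 6.36·199 + 24.37·85 = 31288.09.
Real GDP 1999 (at 1992 prices) = 57.53·420 + 3.95·199 + 28.03·85 = 27331.20.
Deflator = Nominal/Real × 100 = 31288.09/27331.20 × 100 = 114.478.

114.48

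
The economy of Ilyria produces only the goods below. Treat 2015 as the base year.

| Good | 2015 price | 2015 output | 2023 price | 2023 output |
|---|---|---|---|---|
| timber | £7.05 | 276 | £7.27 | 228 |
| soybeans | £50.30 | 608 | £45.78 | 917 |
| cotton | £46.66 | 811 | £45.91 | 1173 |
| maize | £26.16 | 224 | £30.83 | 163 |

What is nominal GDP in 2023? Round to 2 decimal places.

Nominal GDP 2023 = Σ (p_2023 × q_2023) = 7.27·228 + 45.78·917 + 45.91·1173 + 30.83·163 = 102515.54.

£102515.54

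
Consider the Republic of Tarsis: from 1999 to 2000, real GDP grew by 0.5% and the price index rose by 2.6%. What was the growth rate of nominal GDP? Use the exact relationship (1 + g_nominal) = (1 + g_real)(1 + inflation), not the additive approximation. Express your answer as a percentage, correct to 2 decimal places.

(1 + g_nom) = (1 + g_real)(1 + π) = 1.0050 × 1.0260 = 1.03113.

3.11%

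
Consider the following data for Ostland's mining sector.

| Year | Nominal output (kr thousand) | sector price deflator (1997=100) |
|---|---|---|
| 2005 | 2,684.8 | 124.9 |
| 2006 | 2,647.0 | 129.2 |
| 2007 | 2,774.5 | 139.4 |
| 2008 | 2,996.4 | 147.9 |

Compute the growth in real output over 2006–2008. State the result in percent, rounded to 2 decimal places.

Real output 2006 = 2647.0/1.292 = 2048.76.
Real output 2008 = 2996.4/1.479 = 2025.96.
Change = 2025.96/2048.76 − 1 = -0.0111.

-1.11%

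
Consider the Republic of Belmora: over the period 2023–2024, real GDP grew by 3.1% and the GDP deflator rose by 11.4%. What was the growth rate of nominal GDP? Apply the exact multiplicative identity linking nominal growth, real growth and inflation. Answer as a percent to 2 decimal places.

14.85%

(1 + g_nom) = (1 + g_real)(1 + π) = 1.0310 × 1.1140 = 1.14853.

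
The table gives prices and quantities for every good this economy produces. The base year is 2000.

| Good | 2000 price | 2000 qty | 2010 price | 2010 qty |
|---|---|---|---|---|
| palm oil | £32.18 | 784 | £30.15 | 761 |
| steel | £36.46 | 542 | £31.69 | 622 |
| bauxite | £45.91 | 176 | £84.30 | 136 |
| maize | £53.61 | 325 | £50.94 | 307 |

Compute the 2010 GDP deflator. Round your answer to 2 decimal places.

99.84

Nominal GDP 2010 = 30.15·761 + 31.69·622 + 84.30·136 + 50.94·307 = 69758.71.
Real GDP 2010 (at 2000 prices) = 32.18·761 + 36.46·622 + 45.91·136 + 53.61·307 = 69869.13.
Deflator = Nominal/Real × 100 = 69758.71/69869.13 × 100 = 99.842.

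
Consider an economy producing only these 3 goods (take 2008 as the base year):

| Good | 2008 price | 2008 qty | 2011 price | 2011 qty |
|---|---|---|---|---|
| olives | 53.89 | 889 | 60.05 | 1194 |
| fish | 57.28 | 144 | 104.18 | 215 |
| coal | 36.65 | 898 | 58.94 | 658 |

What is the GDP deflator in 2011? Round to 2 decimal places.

131.86

Nominal GDP 2011 = 60.05·1194 + 104.18·215 + 58.94·658 = 132880.92.
Real GDP 2011 (at 2008 prices) = 53.89·1194 + 57.28·215 + 36.65·658 = 100775.56.
Deflator = Nominal/Real × 100 = 132880.92/100775.56 × 100 = 131.858.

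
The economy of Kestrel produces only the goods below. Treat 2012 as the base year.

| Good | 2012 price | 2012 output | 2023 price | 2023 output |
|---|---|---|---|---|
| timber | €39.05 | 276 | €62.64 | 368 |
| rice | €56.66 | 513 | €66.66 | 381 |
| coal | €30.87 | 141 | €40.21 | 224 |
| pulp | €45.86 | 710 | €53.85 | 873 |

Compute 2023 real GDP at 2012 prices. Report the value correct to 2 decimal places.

€82908.52

Real GDP 2023 = Σ (p_2012 × q_2023) = 39.05·368 + 56.66·381 + 30.87·224 + 45.86·873 = 82908.52.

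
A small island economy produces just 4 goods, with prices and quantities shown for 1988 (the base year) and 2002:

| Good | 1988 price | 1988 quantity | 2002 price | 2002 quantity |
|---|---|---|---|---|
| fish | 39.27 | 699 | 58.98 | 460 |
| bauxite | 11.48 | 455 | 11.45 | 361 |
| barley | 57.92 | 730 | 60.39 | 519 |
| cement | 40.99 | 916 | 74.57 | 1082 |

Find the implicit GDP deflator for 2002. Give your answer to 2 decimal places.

Nominal GDP 2002 = 58.98·460 + 11.45·361 + 60.39·519 + 74.57·1082 = 143291.40.
Real GDP 2002 (at 1988 prices) = 39.27·460 + 11.48·361 + 57.92·519 + 40.99·1082 = 96620.14.
Deflator = Nominal/Real × 100 = 143291.40/96620.14 × 100 = 148.304.

148.30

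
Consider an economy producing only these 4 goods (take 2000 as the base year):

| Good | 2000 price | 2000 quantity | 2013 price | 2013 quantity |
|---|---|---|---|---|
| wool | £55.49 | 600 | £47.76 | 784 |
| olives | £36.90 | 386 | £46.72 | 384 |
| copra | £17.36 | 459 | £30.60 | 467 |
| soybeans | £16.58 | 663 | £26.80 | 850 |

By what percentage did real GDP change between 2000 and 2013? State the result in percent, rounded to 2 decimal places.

Real GDP 2000 = Nominal GDP 2000 = 55.49·600 + 36.90·386 + 17.36·459 + 16.58·663 = 66498.18.
Real GDP 2013 (at 2000 prices) = 55.49·784 + 36.90·384 + 17.36·467 + 16.58·850 = 79873.88.
Real growth = 79873.88/66498.18 − 1 = 0.2011.

20.11%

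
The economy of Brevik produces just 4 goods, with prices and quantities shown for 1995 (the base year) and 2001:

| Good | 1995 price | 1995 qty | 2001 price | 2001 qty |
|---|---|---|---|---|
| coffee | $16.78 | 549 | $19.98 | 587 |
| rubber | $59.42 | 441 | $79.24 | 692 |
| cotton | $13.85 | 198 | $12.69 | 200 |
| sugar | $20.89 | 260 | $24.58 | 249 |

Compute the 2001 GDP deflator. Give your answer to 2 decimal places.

127.62

Nominal GDP 2001 = 19.98·587 + 79.24·692 + 12.69·200 + 24.58·249 = 75220.76.
Real GDP 2001 (at 1995 prices) = 16.78·587 + 59.42·692 + 13.85·200 + 20.89·249 = 58940.11.
Deflator = Nominal/Real × 100 = 75220.76/58940.11 × 100 = 127.622.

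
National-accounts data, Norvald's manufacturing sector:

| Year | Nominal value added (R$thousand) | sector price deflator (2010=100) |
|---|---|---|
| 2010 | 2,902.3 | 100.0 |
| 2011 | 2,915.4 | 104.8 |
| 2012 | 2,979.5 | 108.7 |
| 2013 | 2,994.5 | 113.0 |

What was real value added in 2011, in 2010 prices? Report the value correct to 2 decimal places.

R$2,781.87 thousand

Real value added 2011 = 2915.4 / 1.048 = 2781.87.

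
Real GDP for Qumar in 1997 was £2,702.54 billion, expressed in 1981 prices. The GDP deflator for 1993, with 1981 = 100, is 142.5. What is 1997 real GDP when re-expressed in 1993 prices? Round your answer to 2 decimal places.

Real GDP in 1993 prices = Real GDP in 1981 prices × (P_1993/P_1981) = 2702.54 × 1.425 = 3851.12.

£3,851.12 billion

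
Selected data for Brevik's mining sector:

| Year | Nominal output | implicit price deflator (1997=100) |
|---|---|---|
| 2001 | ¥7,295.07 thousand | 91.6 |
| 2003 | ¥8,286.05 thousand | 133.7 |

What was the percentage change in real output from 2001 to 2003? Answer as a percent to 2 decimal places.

-22.18%

Deflate each year: 2001 → 7295.07/0.916 = 7964.05; 2003 → 8286.05/1.337 = 6197.49.
So real output changed by 6197.49/7964.05 − 1 = -0.2218, i.e. -22.18%.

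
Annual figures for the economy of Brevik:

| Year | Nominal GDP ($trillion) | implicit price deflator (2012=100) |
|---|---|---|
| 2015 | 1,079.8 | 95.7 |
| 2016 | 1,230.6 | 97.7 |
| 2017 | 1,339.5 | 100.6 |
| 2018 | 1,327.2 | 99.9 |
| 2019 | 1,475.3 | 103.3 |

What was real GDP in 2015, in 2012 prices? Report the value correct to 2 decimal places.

$1,128.32 trillion

Real GDP 2015 = 1079.8 / 0.957 = 1128.32.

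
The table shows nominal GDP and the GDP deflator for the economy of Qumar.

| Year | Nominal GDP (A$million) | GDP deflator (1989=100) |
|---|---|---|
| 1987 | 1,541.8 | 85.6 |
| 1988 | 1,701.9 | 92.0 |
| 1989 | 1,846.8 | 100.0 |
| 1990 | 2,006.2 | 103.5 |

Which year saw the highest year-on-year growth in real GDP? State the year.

1988: real = 1701.9/0.920 = 1849.89; growth vs 1987 (1801.17) = 2.70%.
1989: real = 1846.8/1.000 = 1846.80; growth vs 1988 (1849.89) = -0.17%.
1990: real = 2006.2/1.035 = 1938.36; growth vs 1989 (1846.80) = 4.96%.

1990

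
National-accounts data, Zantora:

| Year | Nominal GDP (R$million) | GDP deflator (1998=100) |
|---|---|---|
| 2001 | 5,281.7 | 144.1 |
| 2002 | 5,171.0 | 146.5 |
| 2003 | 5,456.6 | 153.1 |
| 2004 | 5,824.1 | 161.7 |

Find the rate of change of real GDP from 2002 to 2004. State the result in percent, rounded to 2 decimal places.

Real GDP 2002 = 5171.0/1.465 = 3529.69.
Real GDP 2004 = 5824.1/1.617 = 3601.79.
Change = 3601.79/3529.69 − 1 = 0.0204.

2.04%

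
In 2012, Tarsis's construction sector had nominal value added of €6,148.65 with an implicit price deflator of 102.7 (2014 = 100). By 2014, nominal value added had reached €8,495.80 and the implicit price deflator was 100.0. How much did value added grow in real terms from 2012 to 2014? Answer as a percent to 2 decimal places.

41.90%

Real value added 2012 = 6148.65 / 1.027 = 5987.00.
Real value added 2014 = 8495.80 / 1.000 = 8495.80.
Real growth = 8495.80 / 5987.00 − 1 = 0.4190.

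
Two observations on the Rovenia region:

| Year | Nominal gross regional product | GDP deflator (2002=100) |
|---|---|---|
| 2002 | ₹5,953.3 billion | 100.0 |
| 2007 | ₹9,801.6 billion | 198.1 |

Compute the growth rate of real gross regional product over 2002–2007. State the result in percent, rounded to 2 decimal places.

Real gross regional product 2002 = 5953.3 / 1.000 = 5953.30.
Real gross regional product 2007 = 9801.6 / 1.981 = 4947.80.
Real growth = 4947.80 / 5953.30 − 1 = -0.1689.

-16.89%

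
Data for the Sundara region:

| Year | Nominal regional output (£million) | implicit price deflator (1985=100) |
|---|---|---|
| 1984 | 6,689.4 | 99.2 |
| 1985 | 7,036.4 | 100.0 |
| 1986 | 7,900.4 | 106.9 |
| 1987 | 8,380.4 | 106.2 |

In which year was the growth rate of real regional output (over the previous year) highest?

1985: real = 7036.4/1.000 = 7036.40; growth vs 1984 (6743.35) = 4.35%.
1986: real = 7900.4/1.069 = 7390.46; growth vs 1985 (7036.40) = 5.03%.
1987: real = 8380.4/1.062 = 7891.15; growth vs 1986 (7390.46) = 6.77%.

1987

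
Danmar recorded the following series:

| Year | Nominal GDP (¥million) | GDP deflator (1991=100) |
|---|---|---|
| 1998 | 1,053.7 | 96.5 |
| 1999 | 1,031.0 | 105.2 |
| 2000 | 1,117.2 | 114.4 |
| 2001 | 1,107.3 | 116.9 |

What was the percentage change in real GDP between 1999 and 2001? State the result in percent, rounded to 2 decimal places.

-3.35%

Real GDP 1999 = 1031.0/1.052 = 980.04.
Real GDP 2001 = 1107.3/1.169 = 947.22.
Change = 947.22/980.04 − 1 = -0.0335.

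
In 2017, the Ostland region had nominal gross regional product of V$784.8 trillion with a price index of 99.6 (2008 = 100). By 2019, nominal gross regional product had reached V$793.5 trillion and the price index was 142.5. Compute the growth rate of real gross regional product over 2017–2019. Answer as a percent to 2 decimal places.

-29.33%

Real gross regional product 2017 = 784.8 / 0.996 = 787.95.
Real gross regional product 2019 = 793.5 / 1.425 = 556.84.
Real growth = 556.84 / 787.95 − 1 = -0.2933.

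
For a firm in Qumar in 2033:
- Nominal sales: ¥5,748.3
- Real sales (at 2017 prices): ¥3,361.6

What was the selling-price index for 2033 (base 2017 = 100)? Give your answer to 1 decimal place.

selling-price index = (Nominal / Real) × 100 = 5748.3 / 3361.6 × 100 = 171.00.

171.0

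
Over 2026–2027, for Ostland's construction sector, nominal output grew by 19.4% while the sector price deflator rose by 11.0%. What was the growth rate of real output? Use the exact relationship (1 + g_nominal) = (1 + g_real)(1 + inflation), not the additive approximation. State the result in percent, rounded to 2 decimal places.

7.57%

(1 + g_nom) = (1 + g_real)(1 + π), so g_real = 1.1940 / 1.1100 − 1 = 0.07568.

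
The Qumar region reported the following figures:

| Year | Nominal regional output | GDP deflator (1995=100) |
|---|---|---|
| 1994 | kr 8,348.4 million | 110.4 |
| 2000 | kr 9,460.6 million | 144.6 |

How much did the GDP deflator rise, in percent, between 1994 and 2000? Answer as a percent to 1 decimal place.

31.0%

Price-level change = 144.6 / 110.4 − 1 = 0.3098.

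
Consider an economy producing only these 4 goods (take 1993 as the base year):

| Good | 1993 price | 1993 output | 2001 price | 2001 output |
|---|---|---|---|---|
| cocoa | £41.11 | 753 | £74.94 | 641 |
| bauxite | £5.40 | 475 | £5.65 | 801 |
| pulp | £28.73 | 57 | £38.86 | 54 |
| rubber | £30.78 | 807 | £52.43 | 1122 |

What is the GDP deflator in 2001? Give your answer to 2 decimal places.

169.98

Nominal GDP 2001 = 74.94·641 + 5.65·801 + 38.86·54 + 52.43·1122 = 113487.09.
Real GDP 2001 (at 1993 prices) = 41.11·641 + 5.40·801 + 28.73·54 + 30.78·1122 = 66763.49.
Deflator = Nominal/Real × 100 = 113487.09/66763.49 × 100 = 169.984.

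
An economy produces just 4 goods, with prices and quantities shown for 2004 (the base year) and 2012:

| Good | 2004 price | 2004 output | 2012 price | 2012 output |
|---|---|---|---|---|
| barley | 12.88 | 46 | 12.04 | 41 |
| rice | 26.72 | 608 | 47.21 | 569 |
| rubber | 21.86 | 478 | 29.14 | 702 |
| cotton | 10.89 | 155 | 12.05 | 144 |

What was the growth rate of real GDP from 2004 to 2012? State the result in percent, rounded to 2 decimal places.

12.67%

Real GDP 2004 = Nominal GDP 2004 = 12.88·46 + 26.72·608 + 21.86·478 + 10.89·155 = 28975.27.
Real GDP 2012 (at 2004 prices) = 12.88·41 + 26.72·569 + 21.86·702 + 10.89·144 = 32645.64.
Real growth = 32645.64/28975.27 − 1 = 0.1267.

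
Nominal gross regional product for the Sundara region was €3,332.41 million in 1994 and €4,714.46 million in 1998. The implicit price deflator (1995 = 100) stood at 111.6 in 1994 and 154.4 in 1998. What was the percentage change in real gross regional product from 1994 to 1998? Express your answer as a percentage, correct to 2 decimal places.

2.26%

Real gross regional product 1994 = 3332.41 / 1.116 = 2986.03.
Real gross regional product 1998 = 4714.46 / 1.544 = 3053.41.
Real growth = 3053.41 / 2986.03 − 1 = 0.0226.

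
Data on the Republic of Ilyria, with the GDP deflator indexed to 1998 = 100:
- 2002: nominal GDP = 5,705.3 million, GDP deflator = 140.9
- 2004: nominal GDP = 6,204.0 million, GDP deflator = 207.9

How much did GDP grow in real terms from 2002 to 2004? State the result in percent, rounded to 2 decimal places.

-26.30%

Real GDP 2002 = 5705.3 / 1.409 = 4049.18.
Real GDP 2004 = 6204.0 / 2.079 = 2984.13.
Real growth = 2984.13 / 4049.18 − 1 = -0.2630.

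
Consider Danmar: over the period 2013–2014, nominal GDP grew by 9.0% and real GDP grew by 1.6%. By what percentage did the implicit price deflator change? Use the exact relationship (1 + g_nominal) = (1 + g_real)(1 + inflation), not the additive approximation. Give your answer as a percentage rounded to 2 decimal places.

(1 + g_nom) = (1 + g_real)(1 + π), so π = 1.0900 / 1.0160 − 1 = 0.07283.

7.28%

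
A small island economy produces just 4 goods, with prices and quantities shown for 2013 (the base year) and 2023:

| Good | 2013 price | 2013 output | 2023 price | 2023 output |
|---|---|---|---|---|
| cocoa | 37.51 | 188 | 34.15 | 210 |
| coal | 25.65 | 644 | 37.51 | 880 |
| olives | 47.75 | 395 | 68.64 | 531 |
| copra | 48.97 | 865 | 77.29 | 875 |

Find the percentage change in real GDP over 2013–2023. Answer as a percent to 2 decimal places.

16.35%

Real GDP 2013 = Nominal GDP 2013 = 37.51·188 + 25.65·644 + 47.75·395 + 48.97·865 = 84790.78.
Real GDP 2023 (at 2013 prices) = 37.51·210 + 25.65·880 + 47.75·531 + 48.97·875 = 98653.10.
Real growth = 98653.10/84790.78 − 1 = 0.1635.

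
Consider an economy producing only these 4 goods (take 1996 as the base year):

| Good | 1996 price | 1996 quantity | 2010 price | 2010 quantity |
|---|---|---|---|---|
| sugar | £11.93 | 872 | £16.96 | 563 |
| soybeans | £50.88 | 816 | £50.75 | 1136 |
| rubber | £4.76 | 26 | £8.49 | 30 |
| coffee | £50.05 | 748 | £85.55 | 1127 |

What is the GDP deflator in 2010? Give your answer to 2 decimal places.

135.36

Nominal GDP 2010 = 16.96·563 + 50.75·1136 + 8.49·30 + 85.55·1127 = 163870.03.
Real GDP 2010 (at 1996 prices) = 11.93·563 + 50.88·1136 + 4.76·30 + 50.05·1127 = 121065.42.
Deflator = Nominal/Real × 100 = 163870.03/121065.42 × 100 = 135.357.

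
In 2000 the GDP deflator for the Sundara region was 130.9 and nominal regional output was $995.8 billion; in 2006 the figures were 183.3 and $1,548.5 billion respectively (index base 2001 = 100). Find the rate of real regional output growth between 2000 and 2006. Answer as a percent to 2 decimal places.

11.05%

Real regional output 2000 = 995.8 / 1.309 = 760.73.
Real regional output 2006 = 1548.5 / 1.833 = 844.79.
Real growth = 844.79 / 760.73 − 1 = 0.1105.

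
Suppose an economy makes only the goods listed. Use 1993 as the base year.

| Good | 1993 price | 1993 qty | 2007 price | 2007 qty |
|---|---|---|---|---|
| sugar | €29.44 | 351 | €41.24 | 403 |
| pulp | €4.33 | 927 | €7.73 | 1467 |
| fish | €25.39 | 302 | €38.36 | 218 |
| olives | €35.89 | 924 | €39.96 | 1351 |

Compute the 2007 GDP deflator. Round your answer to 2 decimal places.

125.01

Nominal GDP 2007 = 41.24·403 + 7.73·1467 + 38.36·218 + 39.96·1351 = 90308.07.
Real GDP 2007 (at 1993 prices) = 29.44·403 + 4.33·1467 + 25.39·218 + 35.89·1351 = 72238.84.
Deflator = Nominal/Real × 100 = 90308.07/72238.84 × 100 = 125.013.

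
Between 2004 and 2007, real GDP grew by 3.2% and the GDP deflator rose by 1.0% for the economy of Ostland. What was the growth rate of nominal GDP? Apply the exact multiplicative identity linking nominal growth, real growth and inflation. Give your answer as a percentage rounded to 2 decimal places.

(1 + g_nom) = (1 + g_real)(1 + π) = 1.0320 × 1.0100 = 1.04232.

4.23%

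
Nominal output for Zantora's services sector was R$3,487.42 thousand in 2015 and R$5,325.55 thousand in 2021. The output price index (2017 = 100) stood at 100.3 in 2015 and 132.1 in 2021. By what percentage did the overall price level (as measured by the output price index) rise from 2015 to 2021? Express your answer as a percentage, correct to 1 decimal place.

Price-level change = 132.1 / 100.3 − 1 = 0.3170.

31.7%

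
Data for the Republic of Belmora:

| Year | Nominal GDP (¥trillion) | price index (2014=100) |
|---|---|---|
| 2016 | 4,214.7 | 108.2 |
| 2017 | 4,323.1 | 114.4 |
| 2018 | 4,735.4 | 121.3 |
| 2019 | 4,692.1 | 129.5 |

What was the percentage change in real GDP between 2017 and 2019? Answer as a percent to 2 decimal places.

-4.12%

Real GDP 2017 = 4323.1/1.144 = 3778.93.
Real GDP 2019 = 4692.1/1.295 = 3623.24.
Change = 3623.24/3778.93 − 1 = -0.0412.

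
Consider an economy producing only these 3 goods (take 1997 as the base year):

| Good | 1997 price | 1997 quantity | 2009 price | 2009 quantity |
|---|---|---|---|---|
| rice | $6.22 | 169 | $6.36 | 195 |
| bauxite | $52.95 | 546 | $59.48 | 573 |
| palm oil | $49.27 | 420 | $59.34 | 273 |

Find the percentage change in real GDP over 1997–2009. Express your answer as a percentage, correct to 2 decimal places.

Real GDP 1997 = Nominal GDP 1997 = 6.22·169 + 52.95·546 + 49.27·420 = 50655.28.
Real GDP 2009 (at 1997 prices) = 6.22·195 + 52.95·573 + 49.27·273 = 45003.96.
Real growth = 45003.96/50655.28 − 1 = -0.1116.

-11.16%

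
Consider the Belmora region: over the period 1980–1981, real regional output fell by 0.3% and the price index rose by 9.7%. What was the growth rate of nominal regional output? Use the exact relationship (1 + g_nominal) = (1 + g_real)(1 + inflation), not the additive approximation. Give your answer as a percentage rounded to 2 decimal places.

(1 + g_nom) = (1 + g_real)(1 + π) = 0.9970 × 1.0970 = 1.09371.

9.37%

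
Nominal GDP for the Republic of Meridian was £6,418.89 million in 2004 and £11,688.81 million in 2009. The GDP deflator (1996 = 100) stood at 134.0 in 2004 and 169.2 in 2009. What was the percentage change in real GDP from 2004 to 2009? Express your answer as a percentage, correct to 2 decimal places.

44.22%

Deflate each year: 2004 → 6418.89/1.340 = 4790.22; 2009 → 11688.81/1.692 = 6908.28.
So real GDP changed by 6908.28/4790.22 − 1 = 0.4422, i.e. 44.22%.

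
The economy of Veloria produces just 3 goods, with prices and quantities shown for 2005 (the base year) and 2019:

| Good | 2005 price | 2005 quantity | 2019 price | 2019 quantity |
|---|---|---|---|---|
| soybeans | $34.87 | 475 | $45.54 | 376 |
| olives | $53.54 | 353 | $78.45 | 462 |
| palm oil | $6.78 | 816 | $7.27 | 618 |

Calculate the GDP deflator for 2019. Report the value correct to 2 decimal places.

Nominal GDP 2019 = 45.54·376 + 78.45·462 + 7.27·618 = 57859.80.
Real GDP 2019 (at 2005 prices) = 34.87·376 + 53.54·462 + 6.78·618 = 42036.64.
Deflator = Nominal/Real × 100 = 57859.80/42036.64 × 100 = 137.641.

137.64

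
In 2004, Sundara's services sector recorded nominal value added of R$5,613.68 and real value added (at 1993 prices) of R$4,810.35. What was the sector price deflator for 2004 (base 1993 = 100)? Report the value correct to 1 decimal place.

116.7

sector price deflator = (Nominal / Real) × 100 = 5613.68 / 4810.35 × 100 = 116.70.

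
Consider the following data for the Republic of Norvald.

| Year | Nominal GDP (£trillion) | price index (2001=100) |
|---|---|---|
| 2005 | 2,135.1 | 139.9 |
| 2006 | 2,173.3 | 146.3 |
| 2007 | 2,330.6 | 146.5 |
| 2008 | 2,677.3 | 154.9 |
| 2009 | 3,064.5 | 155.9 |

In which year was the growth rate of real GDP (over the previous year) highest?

2009

2006: real = 2173.3/1.463 = 1485.51; growth vs 2005 (1526.16) = -2.66%.
2007: real = 2330.6/1.465 = 1590.85; growth vs 2006 (1485.51) = 7.09%.
2008: real = 2677.3/1.549 = 1728.41; growth vs 2007 (1590.85) = 8.65%.
2009: real = 3064.5/1.559 = 1965.68; growth vs 2008 (1728.41) = 13.73%.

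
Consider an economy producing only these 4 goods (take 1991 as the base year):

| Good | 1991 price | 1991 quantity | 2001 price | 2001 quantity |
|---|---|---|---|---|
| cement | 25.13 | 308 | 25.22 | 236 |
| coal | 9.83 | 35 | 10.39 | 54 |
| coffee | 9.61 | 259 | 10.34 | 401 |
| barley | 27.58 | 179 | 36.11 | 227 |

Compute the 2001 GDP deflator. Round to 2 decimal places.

Nominal GDP 2001 = 25.22·236 + 10.39·54 + 10.34·401 + 36.11·227 = 18856.29.
Real GDP 2001 (at 1991 prices) = 25.13·236 + 9.83·54 + 9.61·401 + 27.58·227 = 16575.77.
Deflator = Nominal/Real × 100 = 18856.29/16575.77 × 100 = 113.758.

113.76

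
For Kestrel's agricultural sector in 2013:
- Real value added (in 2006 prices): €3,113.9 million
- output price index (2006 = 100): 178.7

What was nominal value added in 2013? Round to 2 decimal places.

€5,564.54 million

Nominal value added = Real × (output price index/100) = 3113.9 × 1.787 = 5564.54.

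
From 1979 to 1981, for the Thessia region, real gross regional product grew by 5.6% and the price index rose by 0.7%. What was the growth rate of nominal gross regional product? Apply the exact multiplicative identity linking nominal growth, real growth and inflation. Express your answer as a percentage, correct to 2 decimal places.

(1 + g_nom) = (1 + g_real)(1 + π) = 1.0560 × 1.0070 = 1.06339.

6.34%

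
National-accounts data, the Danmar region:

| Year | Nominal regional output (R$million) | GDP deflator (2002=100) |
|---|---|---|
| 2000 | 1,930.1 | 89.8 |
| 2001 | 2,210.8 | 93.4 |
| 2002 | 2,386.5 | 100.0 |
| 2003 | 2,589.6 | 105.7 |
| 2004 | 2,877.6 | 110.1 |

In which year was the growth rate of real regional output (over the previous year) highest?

2001: real = 2210.8/0.934 = 2367.02; growth vs 2000 (2149.33) = 10.13%.
2002: real = 2386.5/1.000 = 2386.50; growth vs 2001 (2367.02) = 0.82%.
2003: real = 2589.6/1.057 = 2449.95; growth vs 2002 (2386.50) = 2.66%.
2004: real = 2877.6/1.101 = 2613.62; growth vs 2003 (2449.95) = 6.68%.

2001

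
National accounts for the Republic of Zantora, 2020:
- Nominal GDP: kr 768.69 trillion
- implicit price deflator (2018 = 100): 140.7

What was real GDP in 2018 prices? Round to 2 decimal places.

kr 546.33 trillion

Real GDP = Nominal / (implicit price deflator/100) = 768.69 / 1.407 = 546.33.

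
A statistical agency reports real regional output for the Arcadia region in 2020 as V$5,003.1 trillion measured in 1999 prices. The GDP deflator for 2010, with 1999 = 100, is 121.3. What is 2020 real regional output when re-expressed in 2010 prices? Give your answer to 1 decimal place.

V$6,068.8 trillion

Real regional output in 2010 prices = Real regional output in 1999 prices × (P_2010/P_1999) = 5003.1 × 1.213 = 6068.76.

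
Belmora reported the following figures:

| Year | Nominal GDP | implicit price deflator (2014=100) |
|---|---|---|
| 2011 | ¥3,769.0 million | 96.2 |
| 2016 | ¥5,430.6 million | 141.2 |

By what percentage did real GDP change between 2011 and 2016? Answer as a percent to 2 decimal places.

-1.83%

Real GDP 2011 = 3769.0 / 0.962 = 3917.88.
Real GDP 2016 = 5430.6 / 1.412 = 3846.03.
Real growth = 3846.03 / 3917.88 − 1 = -0.0183.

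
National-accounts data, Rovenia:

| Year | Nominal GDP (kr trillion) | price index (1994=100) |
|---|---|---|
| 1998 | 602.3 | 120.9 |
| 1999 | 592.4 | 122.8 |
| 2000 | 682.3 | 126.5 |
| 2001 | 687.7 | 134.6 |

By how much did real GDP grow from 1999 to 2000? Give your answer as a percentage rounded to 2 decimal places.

Real GDP 1999 = 592.4/1.228 = 482.41.
Real GDP 2000 = 682.3/1.265 = 539.37.
Change = 539.37/482.41 − 1 = 0.1181.

11.81%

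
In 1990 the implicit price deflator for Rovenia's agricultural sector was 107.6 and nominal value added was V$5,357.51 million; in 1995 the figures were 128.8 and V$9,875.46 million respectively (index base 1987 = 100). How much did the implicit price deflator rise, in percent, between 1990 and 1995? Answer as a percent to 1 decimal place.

Price-level change = 128.8 / 107.6 − 1 = 0.1970.

19.7%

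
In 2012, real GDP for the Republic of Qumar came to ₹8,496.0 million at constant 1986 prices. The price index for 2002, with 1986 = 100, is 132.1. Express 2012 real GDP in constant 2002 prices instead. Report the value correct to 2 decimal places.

Real GDP in 2002 prices = Real GDP in 1986 prices × (P_2002/P_1986) = 8496.0 × 1.321 = 11223.22.

₹11,223.22 million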